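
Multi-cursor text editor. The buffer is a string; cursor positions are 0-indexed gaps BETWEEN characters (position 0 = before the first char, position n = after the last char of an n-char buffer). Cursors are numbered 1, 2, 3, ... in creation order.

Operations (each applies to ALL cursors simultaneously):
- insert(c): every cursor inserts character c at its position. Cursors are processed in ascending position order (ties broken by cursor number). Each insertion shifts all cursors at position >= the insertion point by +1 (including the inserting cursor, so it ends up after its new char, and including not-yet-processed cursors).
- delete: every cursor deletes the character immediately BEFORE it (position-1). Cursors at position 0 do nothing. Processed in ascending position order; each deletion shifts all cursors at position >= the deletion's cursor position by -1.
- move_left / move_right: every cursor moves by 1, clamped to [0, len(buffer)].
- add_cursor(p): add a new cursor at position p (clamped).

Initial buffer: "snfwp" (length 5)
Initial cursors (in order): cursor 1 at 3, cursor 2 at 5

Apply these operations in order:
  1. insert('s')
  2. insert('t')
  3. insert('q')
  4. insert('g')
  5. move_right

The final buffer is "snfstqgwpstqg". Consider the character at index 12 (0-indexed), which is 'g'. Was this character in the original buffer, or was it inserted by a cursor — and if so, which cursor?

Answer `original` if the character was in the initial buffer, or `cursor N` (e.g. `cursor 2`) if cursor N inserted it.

After op 1 (insert('s')): buffer="snfswps" (len 7), cursors c1@4 c2@7, authorship ...1..2
After op 2 (insert('t')): buffer="snfstwpst" (len 9), cursors c1@5 c2@9, authorship ...11..22
After op 3 (insert('q')): buffer="snfstqwpstq" (len 11), cursors c1@6 c2@11, authorship ...111..222
After op 4 (insert('g')): buffer="snfstqgwpstqg" (len 13), cursors c1@7 c2@13, authorship ...1111..2222
After op 5 (move_right): buffer="snfstqgwpstqg" (len 13), cursors c1@8 c2@13, authorship ...1111..2222
Authorship (.=original, N=cursor N): . . . 1 1 1 1 . . 2 2 2 2
Index 12: author = 2

Answer: cursor 2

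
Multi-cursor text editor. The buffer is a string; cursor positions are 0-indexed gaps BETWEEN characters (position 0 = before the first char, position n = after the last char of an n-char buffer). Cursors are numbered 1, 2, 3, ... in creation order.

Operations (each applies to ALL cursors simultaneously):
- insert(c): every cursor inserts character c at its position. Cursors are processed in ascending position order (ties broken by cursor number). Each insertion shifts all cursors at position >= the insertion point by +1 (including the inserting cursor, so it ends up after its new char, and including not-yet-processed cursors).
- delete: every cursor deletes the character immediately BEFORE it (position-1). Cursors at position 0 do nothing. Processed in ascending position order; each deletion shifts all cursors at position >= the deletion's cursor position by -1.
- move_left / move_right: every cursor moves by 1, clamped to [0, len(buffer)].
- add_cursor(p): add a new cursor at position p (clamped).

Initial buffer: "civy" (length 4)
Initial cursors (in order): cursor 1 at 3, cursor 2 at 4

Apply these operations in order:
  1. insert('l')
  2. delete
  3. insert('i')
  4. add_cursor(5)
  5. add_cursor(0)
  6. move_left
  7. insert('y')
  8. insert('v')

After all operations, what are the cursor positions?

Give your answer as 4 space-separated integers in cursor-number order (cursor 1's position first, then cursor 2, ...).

After op 1 (insert('l')): buffer="civlyl" (len 6), cursors c1@4 c2@6, authorship ...1.2
After op 2 (delete): buffer="civy" (len 4), cursors c1@3 c2@4, authorship ....
After op 3 (insert('i')): buffer="civiyi" (len 6), cursors c1@4 c2@6, authorship ...1.2
After op 4 (add_cursor(5)): buffer="civiyi" (len 6), cursors c1@4 c3@5 c2@6, authorship ...1.2
After op 5 (add_cursor(0)): buffer="civiyi" (len 6), cursors c4@0 c1@4 c3@5 c2@6, authorship ...1.2
After op 6 (move_left): buffer="civiyi" (len 6), cursors c4@0 c1@3 c3@4 c2@5, authorship ...1.2
After op 7 (insert('y')): buffer="ycivyiyyyi" (len 10), cursors c4@1 c1@5 c3@7 c2@9, authorship 4...113.22
After op 8 (insert('v')): buffer="yvcivyviyvyyvi" (len 14), cursors c4@2 c1@7 c3@10 c2@13, authorship 44...11133.222

Answer: 7 13 10 2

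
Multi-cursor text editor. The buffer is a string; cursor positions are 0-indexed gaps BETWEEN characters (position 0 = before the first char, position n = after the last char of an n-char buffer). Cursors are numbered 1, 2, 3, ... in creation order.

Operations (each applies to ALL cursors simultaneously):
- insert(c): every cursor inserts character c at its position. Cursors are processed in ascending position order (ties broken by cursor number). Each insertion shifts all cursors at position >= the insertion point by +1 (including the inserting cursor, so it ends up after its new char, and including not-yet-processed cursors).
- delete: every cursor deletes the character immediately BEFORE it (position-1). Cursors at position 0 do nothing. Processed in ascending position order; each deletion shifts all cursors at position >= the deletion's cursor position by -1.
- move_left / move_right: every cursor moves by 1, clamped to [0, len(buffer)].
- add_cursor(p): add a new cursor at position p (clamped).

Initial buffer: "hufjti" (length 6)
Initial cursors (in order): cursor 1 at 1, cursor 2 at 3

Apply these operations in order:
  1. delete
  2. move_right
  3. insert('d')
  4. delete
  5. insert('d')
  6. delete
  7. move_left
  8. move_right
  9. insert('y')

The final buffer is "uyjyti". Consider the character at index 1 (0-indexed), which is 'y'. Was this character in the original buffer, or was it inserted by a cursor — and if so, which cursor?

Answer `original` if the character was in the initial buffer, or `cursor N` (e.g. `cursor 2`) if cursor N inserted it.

After op 1 (delete): buffer="ujti" (len 4), cursors c1@0 c2@1, authorship ....
After op 2 (move_right): buffer="ujti" (len 4), cursors c1@1 c2@2, authorship ....
After op 3 (insert('d')): buffer="udjdti" (len 6), cursors c1@2 c2@4, authorship .1.2..
After op 4 (delete): buffer="ujti" (len 4), cursors c1@1 c2@2, authorship ....
After op 5 (insert('d')): buffer="udjdti" (len 6), cursors c1@2 c2@4, authorship .1.2..
After op 6 (delete): buffer="ujti" (len 4), cursors c1@1 c2@2, authorship ....
After op 7 (move_left): buffer="ujti" (len 4), cursors c1@0 c2@1, authorship ....
After op 8 (move_right): buffer="ujti" (len 4), cursors c1@1 c2@2, authorship ....
After op 9 (insert('y')): buffer="uyjyti" (len 6), cursors c1@2 c2@4, authorship .1.2..
Authorship (.=original, N=cursor N): . 1 . 2 . .
Index 1: author = 1

Answer: cursor 1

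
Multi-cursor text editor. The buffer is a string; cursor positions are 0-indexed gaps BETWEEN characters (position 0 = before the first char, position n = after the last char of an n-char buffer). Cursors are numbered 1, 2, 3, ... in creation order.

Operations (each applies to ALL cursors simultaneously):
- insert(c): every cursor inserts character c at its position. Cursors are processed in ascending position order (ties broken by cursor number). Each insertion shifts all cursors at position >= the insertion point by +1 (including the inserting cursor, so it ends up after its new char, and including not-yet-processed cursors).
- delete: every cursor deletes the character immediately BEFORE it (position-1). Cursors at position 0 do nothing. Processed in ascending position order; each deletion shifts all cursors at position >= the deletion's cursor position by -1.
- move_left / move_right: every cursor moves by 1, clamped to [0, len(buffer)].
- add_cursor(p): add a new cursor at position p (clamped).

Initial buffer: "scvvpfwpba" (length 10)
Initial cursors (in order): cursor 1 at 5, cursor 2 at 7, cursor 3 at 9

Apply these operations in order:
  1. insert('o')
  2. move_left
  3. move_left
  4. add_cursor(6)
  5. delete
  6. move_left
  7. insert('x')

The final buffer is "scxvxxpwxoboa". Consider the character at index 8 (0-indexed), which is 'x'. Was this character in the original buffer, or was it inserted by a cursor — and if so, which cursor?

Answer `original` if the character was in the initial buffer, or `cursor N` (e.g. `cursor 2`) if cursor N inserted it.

Answer: cursor 3

Derivation:
After op 1 (insert('o')): buffer="scvvpofwopboa" (len 13), cursors c1@6 c2@9 c3@12, authorship .....1..2..3.
After op 2 (move_left): buffer="scvvpofwopboa" (len 13), cursors c1@5 c2@8 c3@11, authorship .....1..2..3.
After op 3 (move_left): buffer="scvvpofwopboa" (len 13), cursors c1@4 c2@7 c3@10, authorship .....1..2..3.
After op 4 (add_cursor(6)): buffer="scvvpofwopboa" (len 13), cursors c1@4 c4@6 c2@7 c3@10, authorship .....1..2..3.
After op 5 (delete): buffer="scvpwoboa" (len 9), cursors c1@3 c2@4 c4@4 c3@6, authorship .....2.3.
After op 6 (move_left): buffer="scvpwoboa" (len 9), cursors c1@2 c2@3 c4@3 c3@5, authorship .....2.3.
After op 7 (insert('x')): buffer="scxvxxpwxoboa" (len 13), cursors c1@3 c2@6 c4@6 c3@9, authorship ..1.24..32.3.
Authorship (.=original, N=cursor N): . . 1 . 2 4 . . 3 2 . 3 .
Index 8: author = 3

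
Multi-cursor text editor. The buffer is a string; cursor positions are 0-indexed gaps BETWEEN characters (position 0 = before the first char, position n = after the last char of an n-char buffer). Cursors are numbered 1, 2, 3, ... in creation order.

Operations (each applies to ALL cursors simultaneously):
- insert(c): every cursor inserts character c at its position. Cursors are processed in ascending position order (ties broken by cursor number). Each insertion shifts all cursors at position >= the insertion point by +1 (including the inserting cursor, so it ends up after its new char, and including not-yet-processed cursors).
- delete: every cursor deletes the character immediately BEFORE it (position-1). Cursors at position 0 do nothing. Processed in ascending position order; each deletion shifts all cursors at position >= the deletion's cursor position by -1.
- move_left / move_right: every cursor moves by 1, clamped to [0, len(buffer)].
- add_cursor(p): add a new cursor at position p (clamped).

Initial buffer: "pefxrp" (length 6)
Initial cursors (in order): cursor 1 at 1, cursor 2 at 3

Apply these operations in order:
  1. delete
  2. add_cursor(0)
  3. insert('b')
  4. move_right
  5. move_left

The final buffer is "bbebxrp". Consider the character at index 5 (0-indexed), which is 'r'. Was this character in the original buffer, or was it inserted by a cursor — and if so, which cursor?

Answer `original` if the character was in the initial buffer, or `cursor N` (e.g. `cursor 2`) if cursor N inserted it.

After op 1 (delete): buffer="exrp" (len 4), cursors c1@0 c2@1, authorship ....
After op 2 (add_cursor(0)): buffer="exrp" (len 4), cursors c1@0 c3@0 c2@1, authorship ....
After op 3 (insert('b')): buffer="bbebxrp" (len 7), cursors c1@2 c3@2 c2@4, authorship 13.2...
After op 4 (move_right): buffer="bbebxrp" (len 7), cursors c1@3 c3@3 c2@5, authorship 13.2...
After op 5 (move_left): buffer="bbebxrp" (len 7), cursors c1@2 c3@2 c2@4, authorship 13.2...
Authorship (.=original, N=cursor N): 1 3 . 2 . . .
Index 5: author = original

Answer: original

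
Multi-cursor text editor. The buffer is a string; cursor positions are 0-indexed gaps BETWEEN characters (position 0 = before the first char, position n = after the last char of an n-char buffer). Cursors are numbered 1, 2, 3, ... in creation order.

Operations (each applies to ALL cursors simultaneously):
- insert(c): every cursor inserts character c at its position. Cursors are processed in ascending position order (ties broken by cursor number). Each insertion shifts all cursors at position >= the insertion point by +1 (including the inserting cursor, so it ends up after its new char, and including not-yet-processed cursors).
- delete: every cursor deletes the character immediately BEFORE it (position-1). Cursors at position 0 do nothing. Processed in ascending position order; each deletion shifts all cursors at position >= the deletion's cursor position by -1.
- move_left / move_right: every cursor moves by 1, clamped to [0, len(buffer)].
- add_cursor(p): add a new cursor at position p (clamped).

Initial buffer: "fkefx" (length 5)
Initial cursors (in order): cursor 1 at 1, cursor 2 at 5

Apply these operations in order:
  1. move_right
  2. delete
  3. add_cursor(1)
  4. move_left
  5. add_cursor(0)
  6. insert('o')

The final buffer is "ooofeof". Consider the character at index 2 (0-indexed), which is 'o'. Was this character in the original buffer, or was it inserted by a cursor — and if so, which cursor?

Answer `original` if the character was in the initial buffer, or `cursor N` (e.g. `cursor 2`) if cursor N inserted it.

After op 1 (move_right): buffer="fkefx" (len 5), cursors c1@2 c2@5, authorship .....
After op 2 (delete): buffer="fef" (len 3), cursors c1@1 c2@3, authorship ...
After op 3 (add_cursor(1)): buffer="fef" (len 3), cursors c1@1 c3@1 c2@3, authorship ...
After op 4 (move_left): buffer="fef" (len 3), cursors c1@0 c3@0 c2@2, authorship ...
After op 5 (add_cursor(0)): buffer="fef" (len 3), cursors c1@0 c3@0 c4@0 c2@2, authorship ...
After op 6 (insert('o')): buffer="ooofeof" (len 7), cursors c1@3 c3@3 c4@3 c2@6, authorship 134..2.
Authorship (.=original, N=cursor N): 1 3 4 . . 2 .
Index 2: author = 4

Answer: cursor 4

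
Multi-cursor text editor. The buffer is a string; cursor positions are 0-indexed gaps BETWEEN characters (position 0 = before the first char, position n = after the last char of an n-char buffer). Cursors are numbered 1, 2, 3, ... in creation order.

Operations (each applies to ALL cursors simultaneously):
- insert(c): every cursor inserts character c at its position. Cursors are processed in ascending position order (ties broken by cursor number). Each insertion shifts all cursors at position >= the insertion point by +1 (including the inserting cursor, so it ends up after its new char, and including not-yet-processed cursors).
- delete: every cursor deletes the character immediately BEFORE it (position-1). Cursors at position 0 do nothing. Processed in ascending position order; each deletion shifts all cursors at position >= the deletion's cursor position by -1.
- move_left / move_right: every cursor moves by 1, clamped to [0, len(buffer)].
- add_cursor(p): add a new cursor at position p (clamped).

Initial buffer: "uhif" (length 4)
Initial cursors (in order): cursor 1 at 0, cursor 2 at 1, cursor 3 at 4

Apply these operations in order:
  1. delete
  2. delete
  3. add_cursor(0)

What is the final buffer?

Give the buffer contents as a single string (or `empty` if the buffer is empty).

Answer: h

Derivation:
After op 1 (delete): buffer="hi" (len 2), cursors c1@0 c2@0 c3@2, authorship ..
After op 2 (delete): buffer="h" (len 1), cursors c1@0 c2@0 c3@1, authorship .
After op 3 (add_cursor(0)): buffer="h" (len 1), cursors c1@0 c2@0 c4@0 c3@1, authorship .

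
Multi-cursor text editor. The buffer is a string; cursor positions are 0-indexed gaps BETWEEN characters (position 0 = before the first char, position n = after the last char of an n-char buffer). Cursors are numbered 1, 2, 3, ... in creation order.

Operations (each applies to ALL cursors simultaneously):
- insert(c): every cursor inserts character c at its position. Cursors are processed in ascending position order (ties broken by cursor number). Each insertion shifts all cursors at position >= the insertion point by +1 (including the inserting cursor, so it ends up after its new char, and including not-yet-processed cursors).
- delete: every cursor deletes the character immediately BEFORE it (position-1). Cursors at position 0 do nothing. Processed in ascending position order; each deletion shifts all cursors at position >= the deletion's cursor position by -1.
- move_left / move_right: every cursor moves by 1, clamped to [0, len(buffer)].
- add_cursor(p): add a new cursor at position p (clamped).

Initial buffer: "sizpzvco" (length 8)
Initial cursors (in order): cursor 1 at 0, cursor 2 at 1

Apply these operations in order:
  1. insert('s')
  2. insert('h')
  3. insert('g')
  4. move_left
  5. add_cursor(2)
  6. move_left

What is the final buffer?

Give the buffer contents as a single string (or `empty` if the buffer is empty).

Answer: shgsshgizpzvco

Derivation:
After op 1 (insert('s')): buffer="sssizpzvco" (len 10), cursors c1@1 c2@3, authorship 1.2.......
After op 2 (insert('h')): buffer="shsshizpzvco" (len 12), cursors c1@2 c2@5, authorship 11.22.......
After op 3 (insert('g')): buffer="shgsshgizpzvco" (len 14), cursors c1@3 c2@7, authorship 111.222.......
After op 4 (move_left): buffer="shgsshgizpzvco" (len 14), cursors c1@2 c2@6, authorship 111.222.......
After op 5 (add_cursor(2)): buffer="shgsshgizpzvco" (len 14), cursors c1@2 c3@2 c2@6, authorship 111.222.......
After op 6 (move_left): buffer="shgsshgizpzvco" (len 14), cursors c1@1 c3@1 c2@5, authorship 111.222.......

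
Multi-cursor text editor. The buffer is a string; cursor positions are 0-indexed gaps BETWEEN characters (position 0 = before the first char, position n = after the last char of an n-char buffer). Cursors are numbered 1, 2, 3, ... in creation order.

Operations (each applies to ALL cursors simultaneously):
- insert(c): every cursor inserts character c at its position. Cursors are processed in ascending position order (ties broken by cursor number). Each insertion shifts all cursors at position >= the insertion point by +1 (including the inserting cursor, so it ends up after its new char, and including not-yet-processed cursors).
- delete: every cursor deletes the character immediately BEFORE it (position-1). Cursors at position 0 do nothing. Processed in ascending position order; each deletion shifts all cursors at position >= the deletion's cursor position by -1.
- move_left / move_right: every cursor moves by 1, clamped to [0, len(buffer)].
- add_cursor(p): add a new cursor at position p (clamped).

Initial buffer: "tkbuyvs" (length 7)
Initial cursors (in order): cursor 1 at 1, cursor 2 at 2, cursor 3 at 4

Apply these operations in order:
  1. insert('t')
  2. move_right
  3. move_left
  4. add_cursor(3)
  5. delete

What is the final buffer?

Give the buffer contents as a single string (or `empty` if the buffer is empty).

Answer: tbuyvs

Derivation:
After op 1 (insert('t')): buffer="ttktbutyvs" (len 10), cursors c1@2 c2@4 c3@7, authorship .1.2..3...
After op 2 (move_right): buffer="ttktbutyvs" (len 10), cursors c1@3 c2@5 c3@8, authorship .1.2..3...
After op 3 (move_left): buffer="ttktbutyvs" (len 10), cursors c1@2 c2@4 c3@7, authorship .1.2..3...
After op 4 (add_cursor(3)): buffer="ttktbutyvs" (len 10), cursors c1@2 c4@3 c2@4 c3@7, authorship .1.2..3...
After op 5 (delete): buffer="tbuyvs" (len 6), cursors c1@1 c2@1 c4@1 c3@3, authorship ......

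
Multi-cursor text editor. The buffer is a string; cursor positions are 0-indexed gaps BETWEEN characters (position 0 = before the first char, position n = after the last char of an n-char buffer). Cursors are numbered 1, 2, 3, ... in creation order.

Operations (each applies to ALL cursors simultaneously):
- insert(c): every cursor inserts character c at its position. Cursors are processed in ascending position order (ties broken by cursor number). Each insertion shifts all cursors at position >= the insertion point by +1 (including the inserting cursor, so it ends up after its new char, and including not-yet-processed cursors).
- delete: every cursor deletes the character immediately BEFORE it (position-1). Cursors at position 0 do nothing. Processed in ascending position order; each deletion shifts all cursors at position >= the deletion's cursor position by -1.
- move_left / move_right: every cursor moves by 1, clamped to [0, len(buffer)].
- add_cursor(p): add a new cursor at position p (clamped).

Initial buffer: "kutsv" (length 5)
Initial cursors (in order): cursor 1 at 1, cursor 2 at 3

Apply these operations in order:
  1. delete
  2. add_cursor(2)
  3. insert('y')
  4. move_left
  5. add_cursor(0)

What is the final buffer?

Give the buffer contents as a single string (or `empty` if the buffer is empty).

Answer: yuysyv

Derivation:
After op 1 (delete): buffer="usv" (len 3), cursors c1@0 c2@1, authorship ...
After op 2 (add_cursor(2)): buffer="usv" (len 3), cursors c1@0 c2@1 c3@2, authorship ...
After op 3 (insert('y')): buffer="yuysyv" (len 6), cursors c1@1 c2@3 c3@5, authorship 1.2.3.
After op 4 (move_left): buffer="yuysyv" (len 6), cursors c1@0 c2@2 c3@4, authorship 1.2.3.
After op 5 (add_cursor(0)): buffer="yuysyv" (len 6), cursors c1@0 c4@0 c2@2 c3@4, authorship 1.2.3.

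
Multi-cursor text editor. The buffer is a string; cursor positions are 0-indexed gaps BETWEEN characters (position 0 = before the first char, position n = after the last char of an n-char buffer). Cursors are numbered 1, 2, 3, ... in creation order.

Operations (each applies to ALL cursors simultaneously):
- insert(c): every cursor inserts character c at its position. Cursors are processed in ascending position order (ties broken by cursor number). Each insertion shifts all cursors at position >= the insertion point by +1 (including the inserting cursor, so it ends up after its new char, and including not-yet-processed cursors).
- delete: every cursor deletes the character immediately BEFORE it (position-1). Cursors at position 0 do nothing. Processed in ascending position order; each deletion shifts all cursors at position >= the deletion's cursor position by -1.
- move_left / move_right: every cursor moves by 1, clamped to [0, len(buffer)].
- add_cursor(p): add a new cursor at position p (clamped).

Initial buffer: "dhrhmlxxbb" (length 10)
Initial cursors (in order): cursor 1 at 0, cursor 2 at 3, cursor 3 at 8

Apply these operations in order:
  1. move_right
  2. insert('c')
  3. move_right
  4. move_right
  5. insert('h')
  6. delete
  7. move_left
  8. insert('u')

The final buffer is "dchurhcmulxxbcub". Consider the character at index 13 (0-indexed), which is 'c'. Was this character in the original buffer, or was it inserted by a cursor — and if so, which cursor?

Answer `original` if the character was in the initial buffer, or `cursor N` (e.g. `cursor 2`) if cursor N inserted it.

After op 1 (move_right): buffer="dhrhmlxxbb" (len 10), cursors c1@1 c2@4 c3@9, authorship ..........
After op 2 (insert('c')): buffer="dchrhcmlxxbcb" (len 13), cursors c1@2 c2@6 c3@12, authorship .1...2.....3.
After op 3 (move_right): buffer="dchrhcmlxxbcb" (len 13), cursors c1@3 c2@7 c3@13, authorship .1...2.....3.
After op 4 (move_right): buffer="dchrhcmlxxbcb" (len 13), cursors c1@4 c2@8 c3@13, authorship .1...2.....3.
After op 5 (insert('h')): buffer="dchrhhcmlhxxbcbh" (len 16), cursors c1@5 c2@10 c3@16, authorship .1..1.2..2...3.3
After op 6 (delete): buffer="dchrhcmlxxbcb" (len 13), cursors c1@4 c2@8 c3@13, authorship .1...2.....3.
After op 7 (move_left): buffer="dchrhcmlxxbcb" (len 13), cursors c1@3 c2@7 c3@12, authorship .1...2.....3.
After op 8 (insert('u')): buffer="dchurhcmulxxbcub" (len 16), cursors c1@4 c2@9 c3@15, authorship .1.1..2.2....33.
Authorship (.=original, N=cursor N): . 1 . 1 . . 2 . 2 . . . . 3 3 .
Index 13: author = 3

Answer: cursor 3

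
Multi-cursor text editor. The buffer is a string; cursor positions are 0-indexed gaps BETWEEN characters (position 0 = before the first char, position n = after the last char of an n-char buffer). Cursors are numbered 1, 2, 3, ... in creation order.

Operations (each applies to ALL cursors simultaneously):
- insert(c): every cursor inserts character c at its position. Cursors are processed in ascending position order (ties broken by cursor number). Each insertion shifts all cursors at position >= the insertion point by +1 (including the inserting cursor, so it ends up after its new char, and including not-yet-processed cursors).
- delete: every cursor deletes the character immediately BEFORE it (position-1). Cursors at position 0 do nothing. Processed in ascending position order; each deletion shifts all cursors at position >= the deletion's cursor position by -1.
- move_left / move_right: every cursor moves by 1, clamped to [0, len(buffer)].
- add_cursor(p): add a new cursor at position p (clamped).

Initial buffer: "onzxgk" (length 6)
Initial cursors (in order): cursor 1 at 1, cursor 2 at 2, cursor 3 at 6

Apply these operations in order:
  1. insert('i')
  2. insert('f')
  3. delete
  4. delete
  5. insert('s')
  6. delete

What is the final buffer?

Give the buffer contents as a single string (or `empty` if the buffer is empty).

Answer: onzxgk

Derivation:
After op 1 (insert('i')): buffer="oinizxgki" (len 9), cursors c1@2 c2@4 c3@9, authorship .1.2....3
After op 2 (insert('f')): buffer="oifnifzxgkif" (len 12), cursors c1@3 c2@6 c3@12, authorship .11.22....33
After op 3 (delete): buffer="oinizxgki" (len 9), cursors c1@2 c2@4 c3@9, authorship .1.2....3
After op 4 (delete): buffer="onzxgk" (len 6), cursors c1@1 c2@2 c3@6, authorship ......
After op 5 (insert('s')): buffer="osnszxgks" (len 9), cursors c1@2 c2@4 c3@9, authorship .1.2....3
After op 6 (delete): buffer="onzxgk" (len 6), cursors c1@1 c2@2 c3@6, authorship ......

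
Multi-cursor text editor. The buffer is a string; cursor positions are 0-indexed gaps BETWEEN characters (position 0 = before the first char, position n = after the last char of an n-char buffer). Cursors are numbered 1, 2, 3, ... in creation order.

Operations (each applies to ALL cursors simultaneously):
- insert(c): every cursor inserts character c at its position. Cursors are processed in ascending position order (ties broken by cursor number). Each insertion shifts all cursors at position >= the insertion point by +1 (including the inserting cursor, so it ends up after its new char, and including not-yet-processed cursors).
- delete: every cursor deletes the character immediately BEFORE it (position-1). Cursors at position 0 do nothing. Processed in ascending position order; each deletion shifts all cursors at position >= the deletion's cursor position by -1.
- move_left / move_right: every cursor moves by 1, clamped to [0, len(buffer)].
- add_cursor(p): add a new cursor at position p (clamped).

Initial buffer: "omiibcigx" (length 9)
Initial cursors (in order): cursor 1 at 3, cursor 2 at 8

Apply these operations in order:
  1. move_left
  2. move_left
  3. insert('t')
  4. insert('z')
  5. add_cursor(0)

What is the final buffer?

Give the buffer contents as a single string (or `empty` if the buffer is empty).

Answer: otzmiibctzigx

Derivation:
After op 1 (move_left): buffer="omiibcigx" (len 9), cursors c1@2 c2@7, authorship .........
After op 2 (move_left): buffer="omiibcigx" (len 9), cursors c1@1 c2@6, authorship .........
After op 3 (insert('t')): buffer="otmiibctigx" (len 11), cursors c1@2 c2@8, authorship .1.....2...
After op 4 (insert('z')): buffer="otzmiibctzigx" (len 13), cursors c1@3 c2@10, authorship .11.....22...
After op 5 (add_cursor(0)): buffer="otzmiibctzigx" (len 13), cursors c3@0 c1@3 c2@10, authorship .11.....22...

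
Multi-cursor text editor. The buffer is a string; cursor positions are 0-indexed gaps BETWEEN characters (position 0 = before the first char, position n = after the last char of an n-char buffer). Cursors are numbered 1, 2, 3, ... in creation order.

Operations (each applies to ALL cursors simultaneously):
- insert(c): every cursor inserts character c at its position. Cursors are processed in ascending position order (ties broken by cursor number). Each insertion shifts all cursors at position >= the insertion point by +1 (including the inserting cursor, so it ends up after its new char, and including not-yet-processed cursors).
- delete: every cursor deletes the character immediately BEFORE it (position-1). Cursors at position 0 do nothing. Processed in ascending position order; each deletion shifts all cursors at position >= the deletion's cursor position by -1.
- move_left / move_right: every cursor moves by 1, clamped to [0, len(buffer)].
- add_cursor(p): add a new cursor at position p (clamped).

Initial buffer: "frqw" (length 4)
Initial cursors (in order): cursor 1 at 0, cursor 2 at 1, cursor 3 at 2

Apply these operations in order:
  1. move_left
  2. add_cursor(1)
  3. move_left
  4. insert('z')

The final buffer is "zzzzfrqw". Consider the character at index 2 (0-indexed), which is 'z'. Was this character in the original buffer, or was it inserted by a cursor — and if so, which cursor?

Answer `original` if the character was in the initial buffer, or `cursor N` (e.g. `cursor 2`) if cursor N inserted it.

After op 1 (move_left): buffer="frqw" (len 4), cursors c1@0 c2@0 c3@1, authorship ....
After op 2 (add_cursor(1)): buffer="frqw" (len 4), cursors c1@0 c2@0 c3@1 c4@1, authorship ....
After op 3 (move_left): buffer="frqw" (len 4), cursors c1@0 c2@0 c3@0 c4@0, authorship ....
After op 4 (insert('z')): buffer="zzzzfrqw" (len 8), cursors c1@4 c2@4 c3@4 c4@4, authorship 1234....
Authorship (.=original, N=cursor N): 1 2 3 4 . . . .
Index 2: author = 3

Answer: cursor 3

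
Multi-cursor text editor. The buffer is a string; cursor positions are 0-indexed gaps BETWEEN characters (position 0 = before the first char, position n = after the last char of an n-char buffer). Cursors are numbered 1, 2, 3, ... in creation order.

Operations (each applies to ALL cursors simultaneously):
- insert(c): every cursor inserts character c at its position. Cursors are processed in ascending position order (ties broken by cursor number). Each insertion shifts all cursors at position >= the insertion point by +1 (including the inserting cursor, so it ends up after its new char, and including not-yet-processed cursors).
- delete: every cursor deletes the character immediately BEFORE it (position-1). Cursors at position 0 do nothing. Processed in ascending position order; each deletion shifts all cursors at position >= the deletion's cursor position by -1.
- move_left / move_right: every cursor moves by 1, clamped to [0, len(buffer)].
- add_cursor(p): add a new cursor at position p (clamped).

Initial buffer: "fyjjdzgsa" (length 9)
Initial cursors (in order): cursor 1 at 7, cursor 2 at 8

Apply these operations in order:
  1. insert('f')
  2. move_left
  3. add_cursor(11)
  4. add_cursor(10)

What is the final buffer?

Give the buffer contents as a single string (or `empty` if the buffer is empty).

After op 1 (insert('f')): buffer="fyjjdzgfsfa" (len 11), cursors c1@8 c2@10, authorship .......1.2.
After op 2 (move_left): buffer="fyjjdzgfsfa" (len 11), cursors c1@7 c2@9, authorship .......1.2.
After op 3 (add_cursor(11)): buffer="fyjjdzgfsfa" (len 11), cursors c1@7 c2@9 c3@11, authorship .......1.2.
After op 4 (add_cursor(10)): buffer="fyjjdzgfsfa" (len 11), cursors c1@7 c2@9 c4@10 c3@11, authorship .......1.2.

Answer: fyjjdzgfsfa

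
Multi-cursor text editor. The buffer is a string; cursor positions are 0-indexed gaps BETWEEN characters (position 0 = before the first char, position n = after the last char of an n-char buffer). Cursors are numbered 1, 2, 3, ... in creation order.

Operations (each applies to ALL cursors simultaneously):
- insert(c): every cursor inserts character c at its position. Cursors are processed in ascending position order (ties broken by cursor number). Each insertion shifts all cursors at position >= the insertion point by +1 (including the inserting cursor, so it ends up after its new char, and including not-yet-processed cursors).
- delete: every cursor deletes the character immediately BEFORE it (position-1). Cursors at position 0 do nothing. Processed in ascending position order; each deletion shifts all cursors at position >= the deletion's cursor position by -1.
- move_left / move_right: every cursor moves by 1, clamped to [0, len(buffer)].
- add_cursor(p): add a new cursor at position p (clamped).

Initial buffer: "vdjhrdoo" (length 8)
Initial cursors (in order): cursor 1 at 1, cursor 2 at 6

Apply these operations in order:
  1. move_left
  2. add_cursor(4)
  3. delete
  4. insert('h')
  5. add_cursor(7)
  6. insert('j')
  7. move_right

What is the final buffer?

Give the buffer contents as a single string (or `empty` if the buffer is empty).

After op 1 (move_left): buffer="vdjhrdoo" (len 8), cursors c1@0 c2@5, authorship ........
After op 2 (add_cursor(4)): buffer="vdjhrdoo" (len 8), cursors c1@0 c3@4 c2@5, authorship ........
After op 3 (delete): buffer="vdjdoo" (len 6), cursors c1@0 c2@3 c3@3, authorship ......
After op 4 (insert('h')): buffer="hvdjhhdoo" (len 9), cursors c1@1 c2@6 c3@6, authorship 1...23...
After op 5 (add_cursor(7)): buffer="hvdjhhdoo" (len 9), cursors c1@1 c2@6 c3@6 c4@7, authorship 1...23...
After op 6 (insert('j')): buffer="hjvdjhhjjdjoo" (len 13), cursors c1@2 c2@9 c3@9 c4@11, authorship 11...2323.4..
After op 7 (move_right): buffer="hjvdjhhjjdjoo" (len 13), cursors c1@3 c2@10 c3@10 c4@12, authorship 11...2323.4..

Answer: hjvdjhhjjdjoo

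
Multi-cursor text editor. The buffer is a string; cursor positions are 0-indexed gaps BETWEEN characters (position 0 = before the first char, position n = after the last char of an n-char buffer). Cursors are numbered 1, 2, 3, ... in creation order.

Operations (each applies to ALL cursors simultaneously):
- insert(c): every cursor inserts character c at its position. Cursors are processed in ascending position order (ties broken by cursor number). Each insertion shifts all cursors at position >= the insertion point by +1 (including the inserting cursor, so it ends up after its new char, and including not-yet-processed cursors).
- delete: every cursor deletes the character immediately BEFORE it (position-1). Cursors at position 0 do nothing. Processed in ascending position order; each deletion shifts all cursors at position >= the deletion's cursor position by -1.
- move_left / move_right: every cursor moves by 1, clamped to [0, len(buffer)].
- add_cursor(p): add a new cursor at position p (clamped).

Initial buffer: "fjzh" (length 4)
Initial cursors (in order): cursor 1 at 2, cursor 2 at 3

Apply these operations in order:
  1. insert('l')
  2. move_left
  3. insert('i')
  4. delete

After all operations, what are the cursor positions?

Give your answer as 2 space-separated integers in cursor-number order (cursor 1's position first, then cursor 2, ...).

Answer: 2 4

Derivation:
After op 1 (insert('l')): buffer="fjlzlh" (len 6), cursors c1@3 c2@5, authorship ..1.2.
After op 2 (move_left): buffer="fjlzlh" (len 6), cursors c1@2 c2@4, authorship ..1.2.
After op 3 (insert('i')): buffer="fjilzilh" (len 8), cursors c1@3 c2@6, authorship ..11.22.
After op 4 (delete): buffer="fjlzlh" (len 6), cursors c1@2 c2@4, authorship ..1.2.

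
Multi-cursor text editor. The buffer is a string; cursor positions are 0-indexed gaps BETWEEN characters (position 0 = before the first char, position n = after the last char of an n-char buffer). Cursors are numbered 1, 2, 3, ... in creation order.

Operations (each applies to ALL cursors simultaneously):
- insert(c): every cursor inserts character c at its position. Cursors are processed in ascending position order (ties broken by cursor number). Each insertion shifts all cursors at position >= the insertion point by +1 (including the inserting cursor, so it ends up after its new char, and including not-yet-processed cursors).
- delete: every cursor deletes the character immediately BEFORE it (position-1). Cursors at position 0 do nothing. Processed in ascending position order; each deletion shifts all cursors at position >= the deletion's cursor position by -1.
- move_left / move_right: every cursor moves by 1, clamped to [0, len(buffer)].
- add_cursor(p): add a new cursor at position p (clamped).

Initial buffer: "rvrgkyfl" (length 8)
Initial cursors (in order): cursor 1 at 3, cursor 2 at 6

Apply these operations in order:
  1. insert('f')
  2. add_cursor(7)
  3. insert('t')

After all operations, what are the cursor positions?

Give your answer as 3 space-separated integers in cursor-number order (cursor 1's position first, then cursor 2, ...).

After op 1 (insert('f')): buffer="rvrfgkyffl" (len 10), cursors c1@4 c2@8, authorship ...1...2..
After op 2 (add_cursor(7)): buffer="rvrfgkyffl" (len 10), cursors c1@4 c3@7 c2@8, authorship ...1...2..
After op 3 (insert('t')): buffer="rvrftgkytftfl" (len 13), cursors c1@5 c3@9 c2@11, authorship ...11...322..

Answer: 5 11 9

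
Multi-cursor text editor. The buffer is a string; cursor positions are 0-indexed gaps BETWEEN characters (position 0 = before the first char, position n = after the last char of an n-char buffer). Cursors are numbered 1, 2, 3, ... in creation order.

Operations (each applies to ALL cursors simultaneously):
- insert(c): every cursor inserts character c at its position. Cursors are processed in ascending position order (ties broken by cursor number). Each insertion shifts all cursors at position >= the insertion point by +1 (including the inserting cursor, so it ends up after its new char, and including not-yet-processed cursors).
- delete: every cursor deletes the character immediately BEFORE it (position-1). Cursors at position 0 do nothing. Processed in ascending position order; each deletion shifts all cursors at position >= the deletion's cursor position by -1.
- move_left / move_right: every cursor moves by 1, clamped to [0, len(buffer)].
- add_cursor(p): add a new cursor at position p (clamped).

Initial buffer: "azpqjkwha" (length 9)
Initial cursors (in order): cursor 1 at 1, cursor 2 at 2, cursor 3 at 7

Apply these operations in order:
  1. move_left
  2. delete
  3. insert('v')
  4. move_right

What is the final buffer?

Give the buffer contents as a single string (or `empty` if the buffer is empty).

After op 1 (move_left): buffer="azpqjkwha" (len 9), cursors c1@0 c2@1 c3@6, authorship .........
After op 2 (delete): buffer="zpqjwha" (len 7), cursors c1@0 c2@0 c3@4, authorship .......
After op 3 (insert('v')): buffer="vvzpqjvwha" (len 10), cursors c1@2 c2@2 c3@7, authorship 12....3...
After op 4 (move_right): buffer="vvzpqjvwha" (len 10), cursors c1@3 c2@3 c3@8, authorship 12....3...

Answer: vvzpqjvwha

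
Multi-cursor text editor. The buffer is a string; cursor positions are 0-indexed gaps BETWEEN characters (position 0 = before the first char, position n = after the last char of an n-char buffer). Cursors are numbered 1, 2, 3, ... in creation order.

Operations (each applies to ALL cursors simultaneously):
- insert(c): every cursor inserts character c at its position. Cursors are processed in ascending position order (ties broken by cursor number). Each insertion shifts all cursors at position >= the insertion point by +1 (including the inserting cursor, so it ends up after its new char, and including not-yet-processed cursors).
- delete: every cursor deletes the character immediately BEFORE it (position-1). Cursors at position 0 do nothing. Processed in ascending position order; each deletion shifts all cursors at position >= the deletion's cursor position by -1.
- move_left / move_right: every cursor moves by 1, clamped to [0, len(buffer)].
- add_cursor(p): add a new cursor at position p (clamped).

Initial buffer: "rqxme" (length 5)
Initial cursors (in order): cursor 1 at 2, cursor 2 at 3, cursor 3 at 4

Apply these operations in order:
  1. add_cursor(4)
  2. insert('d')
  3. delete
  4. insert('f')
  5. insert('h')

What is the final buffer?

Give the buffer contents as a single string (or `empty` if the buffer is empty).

After op 1 (add_cursor(4)): buffer="rqxme" (len 5), cursors c1@2 c2@3 c3@4 c4@4, authorship .....
After op 2 (insert('d')): buffer="rqdxdmdde" (len 9), cursors c1@3 c2@5 c3@8 c4@8, authorship ..1.2.34.
After op 3 (delete): buffer="rqxme" (len 5), cursors c1@2 c2@3 c3@4 c4@4, authorship .....
After op 4 (insert('f')): buffer="rqfxfmffe" (len 9), cursors c1@3 c2@5 c3@8 c4@8, authorship ..1.2.34.
After op 5 (insert('h')): buffer="rqfhxfhmffhhe" (len 13), cursors c1@4 c2@7 c3@12 c4@12, authorship ..11.22.3434.

Answer: rqfhxfhmffhhe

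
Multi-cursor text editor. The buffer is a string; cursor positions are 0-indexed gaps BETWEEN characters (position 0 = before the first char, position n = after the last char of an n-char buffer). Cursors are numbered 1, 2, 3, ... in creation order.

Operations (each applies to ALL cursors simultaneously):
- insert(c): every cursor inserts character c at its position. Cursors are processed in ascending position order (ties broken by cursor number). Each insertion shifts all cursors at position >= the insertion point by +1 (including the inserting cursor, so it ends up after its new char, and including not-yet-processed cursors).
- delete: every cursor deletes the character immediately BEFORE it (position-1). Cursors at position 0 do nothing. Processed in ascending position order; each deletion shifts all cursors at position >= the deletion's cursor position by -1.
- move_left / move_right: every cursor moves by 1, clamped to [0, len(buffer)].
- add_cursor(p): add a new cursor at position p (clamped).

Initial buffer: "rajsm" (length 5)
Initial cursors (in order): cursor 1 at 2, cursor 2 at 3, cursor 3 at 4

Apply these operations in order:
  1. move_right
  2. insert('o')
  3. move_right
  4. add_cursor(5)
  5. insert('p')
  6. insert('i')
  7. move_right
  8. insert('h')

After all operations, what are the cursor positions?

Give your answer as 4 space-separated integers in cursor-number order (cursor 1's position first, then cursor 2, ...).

Answer: 12 17 20 12

Derivation:
After op 1 (move_right): buffer="rajsm" (len 5), cursors c1@3 c2@4 c3@5, authorship .....
After op 2 (insert('o')): buffer="rajosomo" (len 8), cursors c1@4 c2@6 c3@8, authorship ...1.2.3
After op 3 (move_right): buffer="rajosomo" (len 8), cursors c1@5 c2@7 c3@8, authorship ...1.2.3
After op 4 (add_cursor(5)): buffer="rajosomo" (len 8), cursors c1@5 c4@5 c2@7 c3@8, authorship ...1.2.3
After op 5 (insert('p')): buffer="rajosppompop" (len 12), cursors c1@7 c4@7 c2@10 c3@12, authorship ...1.142.233
After op 6 (insert('i')): buffer="rajosppiiompiopi" (len 16), cursors c1@9 c4@9 c2@13 c3@16, authorship ...1.14142.22333
After op 7 (move_right): buffer="rajosppiiompiopi" (len 16), cursors c1@10 c4@10 c2@14 c3@16, authorship ...1.14142.22333
After op 8 (insert('h')): buffer="rajosppiiohhmpiohpih" (len 20), cursors c1@12 c4@12 c2@17 c3@20, authorship ...1.1414214.2232333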